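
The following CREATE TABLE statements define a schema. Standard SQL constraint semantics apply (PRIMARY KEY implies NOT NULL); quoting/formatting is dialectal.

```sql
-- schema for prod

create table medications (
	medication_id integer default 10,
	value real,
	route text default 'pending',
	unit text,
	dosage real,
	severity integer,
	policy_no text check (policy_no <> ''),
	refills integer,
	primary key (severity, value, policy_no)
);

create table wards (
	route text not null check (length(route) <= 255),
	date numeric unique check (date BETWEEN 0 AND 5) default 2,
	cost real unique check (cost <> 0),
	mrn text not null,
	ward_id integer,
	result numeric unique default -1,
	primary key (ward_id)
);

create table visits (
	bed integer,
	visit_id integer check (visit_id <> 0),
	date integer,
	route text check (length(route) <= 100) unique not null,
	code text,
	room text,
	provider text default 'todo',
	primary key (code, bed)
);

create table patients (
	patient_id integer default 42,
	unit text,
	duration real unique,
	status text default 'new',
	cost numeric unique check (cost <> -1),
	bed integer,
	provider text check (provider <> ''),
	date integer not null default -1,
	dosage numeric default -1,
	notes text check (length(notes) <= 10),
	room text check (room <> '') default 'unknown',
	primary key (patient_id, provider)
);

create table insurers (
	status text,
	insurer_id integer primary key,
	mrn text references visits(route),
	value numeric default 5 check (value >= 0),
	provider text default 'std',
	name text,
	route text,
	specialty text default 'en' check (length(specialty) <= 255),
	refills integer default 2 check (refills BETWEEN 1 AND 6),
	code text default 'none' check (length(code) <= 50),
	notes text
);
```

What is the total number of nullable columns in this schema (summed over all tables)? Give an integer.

30

medications: 5 nullable (medication_id, route, unit, dosage, refills — PK (severity, value, policy_no) and explicit NOT NULL columns excluded).
wards: 3 nullable (date, cost, result — PK (ward_id) and explicit NOT NULL columns excluded).
visits: 4 nullable (visit_id, date, room, provider — PK (code, bed) and explicit NOT NULL columns excluded).
patients: 8 nullable (unit, duration, status, cost, bed, dosage, notes, room — PK (patient_id, provider) and explicit NOT NULL columns excluded).
insurers: 10 nullable (status, mrn, value, provider, name, route, specialty, refills, code, notes — PK (insurer_id) and explicit NOT NULL columns excluded).
Total: 5 + 3 + 4 + 8 + 10 = 30.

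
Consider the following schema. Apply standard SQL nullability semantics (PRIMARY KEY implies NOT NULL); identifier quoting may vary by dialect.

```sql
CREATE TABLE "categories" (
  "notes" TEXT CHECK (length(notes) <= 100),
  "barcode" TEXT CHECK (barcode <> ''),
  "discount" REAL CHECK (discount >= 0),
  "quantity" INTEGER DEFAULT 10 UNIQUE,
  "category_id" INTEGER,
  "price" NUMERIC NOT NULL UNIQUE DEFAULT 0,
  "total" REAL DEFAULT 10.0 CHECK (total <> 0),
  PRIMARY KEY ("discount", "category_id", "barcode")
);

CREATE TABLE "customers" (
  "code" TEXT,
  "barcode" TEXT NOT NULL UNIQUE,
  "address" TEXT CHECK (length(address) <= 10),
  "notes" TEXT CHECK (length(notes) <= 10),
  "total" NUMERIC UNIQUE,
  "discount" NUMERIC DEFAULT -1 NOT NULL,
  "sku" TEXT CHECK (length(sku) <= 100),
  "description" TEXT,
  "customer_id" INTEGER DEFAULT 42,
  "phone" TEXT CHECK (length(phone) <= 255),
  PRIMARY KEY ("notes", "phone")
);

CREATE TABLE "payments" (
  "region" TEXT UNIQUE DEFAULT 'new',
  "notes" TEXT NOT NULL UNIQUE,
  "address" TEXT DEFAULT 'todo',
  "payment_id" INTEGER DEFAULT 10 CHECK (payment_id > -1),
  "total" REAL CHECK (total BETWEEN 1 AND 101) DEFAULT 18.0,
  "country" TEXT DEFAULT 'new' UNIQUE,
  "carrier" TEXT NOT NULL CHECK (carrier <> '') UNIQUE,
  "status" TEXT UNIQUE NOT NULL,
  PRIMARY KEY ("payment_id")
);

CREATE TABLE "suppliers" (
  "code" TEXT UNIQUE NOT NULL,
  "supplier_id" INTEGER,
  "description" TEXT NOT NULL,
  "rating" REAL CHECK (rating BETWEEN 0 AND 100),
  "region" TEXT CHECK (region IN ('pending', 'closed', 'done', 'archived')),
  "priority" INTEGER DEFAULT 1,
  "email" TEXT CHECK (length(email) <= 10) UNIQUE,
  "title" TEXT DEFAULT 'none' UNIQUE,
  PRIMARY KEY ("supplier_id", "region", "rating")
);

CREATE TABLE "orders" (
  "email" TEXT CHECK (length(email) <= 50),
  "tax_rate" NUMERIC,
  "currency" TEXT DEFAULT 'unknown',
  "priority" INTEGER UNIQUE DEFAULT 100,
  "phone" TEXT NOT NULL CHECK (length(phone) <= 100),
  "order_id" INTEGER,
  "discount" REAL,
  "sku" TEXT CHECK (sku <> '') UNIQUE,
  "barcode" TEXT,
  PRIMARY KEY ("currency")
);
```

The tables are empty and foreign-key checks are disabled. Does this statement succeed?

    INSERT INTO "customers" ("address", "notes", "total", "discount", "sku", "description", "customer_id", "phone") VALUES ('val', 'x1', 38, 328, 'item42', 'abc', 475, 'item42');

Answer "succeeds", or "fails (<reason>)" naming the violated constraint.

barcode is omitted from the column list and has no DEFAULT, so it would receive NULL.
But barcode is declared NOT NULL.

fails (NOT NULL on barcode)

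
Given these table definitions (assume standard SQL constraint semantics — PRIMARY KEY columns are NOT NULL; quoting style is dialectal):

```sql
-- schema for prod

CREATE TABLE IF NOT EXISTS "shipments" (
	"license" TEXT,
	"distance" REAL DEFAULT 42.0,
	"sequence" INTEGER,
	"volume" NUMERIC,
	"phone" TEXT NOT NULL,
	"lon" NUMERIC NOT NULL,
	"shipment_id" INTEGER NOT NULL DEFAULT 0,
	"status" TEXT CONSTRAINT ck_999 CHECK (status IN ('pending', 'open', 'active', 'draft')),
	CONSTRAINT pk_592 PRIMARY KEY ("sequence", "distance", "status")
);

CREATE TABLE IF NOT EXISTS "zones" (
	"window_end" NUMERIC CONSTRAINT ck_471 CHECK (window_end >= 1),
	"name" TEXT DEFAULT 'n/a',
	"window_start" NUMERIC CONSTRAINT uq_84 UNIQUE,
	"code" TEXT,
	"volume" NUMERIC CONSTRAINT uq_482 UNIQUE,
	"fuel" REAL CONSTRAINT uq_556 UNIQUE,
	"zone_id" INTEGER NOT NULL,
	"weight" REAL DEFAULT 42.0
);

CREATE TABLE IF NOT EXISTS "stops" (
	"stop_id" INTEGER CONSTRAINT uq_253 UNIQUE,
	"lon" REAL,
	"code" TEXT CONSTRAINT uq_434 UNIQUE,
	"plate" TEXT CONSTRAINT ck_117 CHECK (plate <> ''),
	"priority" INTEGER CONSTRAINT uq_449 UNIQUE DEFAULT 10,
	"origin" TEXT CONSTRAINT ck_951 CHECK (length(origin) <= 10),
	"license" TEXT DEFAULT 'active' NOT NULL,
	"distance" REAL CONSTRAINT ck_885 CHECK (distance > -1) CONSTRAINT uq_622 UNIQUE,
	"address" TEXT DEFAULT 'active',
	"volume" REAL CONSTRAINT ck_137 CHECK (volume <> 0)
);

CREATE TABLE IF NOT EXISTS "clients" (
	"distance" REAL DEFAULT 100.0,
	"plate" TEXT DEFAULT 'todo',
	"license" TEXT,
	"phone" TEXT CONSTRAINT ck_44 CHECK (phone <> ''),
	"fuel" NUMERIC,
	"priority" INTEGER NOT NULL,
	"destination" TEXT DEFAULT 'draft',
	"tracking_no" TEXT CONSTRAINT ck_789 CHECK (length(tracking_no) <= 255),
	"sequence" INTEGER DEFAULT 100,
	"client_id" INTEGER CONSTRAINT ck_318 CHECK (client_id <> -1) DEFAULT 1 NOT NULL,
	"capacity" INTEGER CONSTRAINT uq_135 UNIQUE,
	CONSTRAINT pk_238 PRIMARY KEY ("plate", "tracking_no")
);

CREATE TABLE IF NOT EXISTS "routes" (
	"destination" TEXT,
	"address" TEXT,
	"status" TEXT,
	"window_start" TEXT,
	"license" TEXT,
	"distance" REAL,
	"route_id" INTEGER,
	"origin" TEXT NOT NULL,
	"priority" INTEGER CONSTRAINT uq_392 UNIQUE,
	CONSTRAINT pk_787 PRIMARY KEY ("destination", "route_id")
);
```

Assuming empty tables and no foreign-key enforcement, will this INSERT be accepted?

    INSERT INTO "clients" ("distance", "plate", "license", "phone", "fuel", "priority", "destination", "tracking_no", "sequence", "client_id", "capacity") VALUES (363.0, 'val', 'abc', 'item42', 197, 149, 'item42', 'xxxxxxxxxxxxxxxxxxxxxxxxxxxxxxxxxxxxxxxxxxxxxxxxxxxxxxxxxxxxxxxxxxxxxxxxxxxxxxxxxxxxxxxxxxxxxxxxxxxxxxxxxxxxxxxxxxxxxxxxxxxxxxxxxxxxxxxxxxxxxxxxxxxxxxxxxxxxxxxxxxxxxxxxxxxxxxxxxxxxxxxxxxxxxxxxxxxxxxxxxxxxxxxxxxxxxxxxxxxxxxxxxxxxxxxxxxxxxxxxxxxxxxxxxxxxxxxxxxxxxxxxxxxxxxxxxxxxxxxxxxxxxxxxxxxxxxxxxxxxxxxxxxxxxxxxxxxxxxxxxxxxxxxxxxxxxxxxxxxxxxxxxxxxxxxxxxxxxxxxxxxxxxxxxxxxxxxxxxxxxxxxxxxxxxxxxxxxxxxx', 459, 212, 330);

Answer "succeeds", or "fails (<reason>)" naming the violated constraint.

The value 'xxxxxxxxxxxxxxxxxxxxxxxxxxxxxxxxxxxxxxxxxxxxxxxxxxxxxxxxxxxxxxxxxxxxxxxxxxxxxxxxxxxxxxxxxxxxxxxxxxxxxxxxxxxxxxxxxxxxxxxxxxxxxxxxxxxxxxxxxxxxxxxxxxxxxxxxxxxxxxxxxxxxxxxxxxxxxxxxxxxxxxxxxxxxxxxxxxxxxxxxxxxxxxxxxxxxxxxxxxxxxxxxxxxxxxxxxxxxxxxxxxxxxxxxxxxxxxxxxxxxxxxxxxxxxxxxxxxxxxxxxxxxxxxxxxxxxxxxxxxxxxxxxxxxxxxxxxxxxxxxxxxxxxxxxxxxxxxxxxxxxxxxxxxxxxxxxxxxxxxxxxxxxxxxxxxxxxxxxxxxxxxxxxxxxxxxxxxxxxxx' for tracking_no violates CHECK (length(tracking_no) <= 255).

fails (CHECK on tracking_no)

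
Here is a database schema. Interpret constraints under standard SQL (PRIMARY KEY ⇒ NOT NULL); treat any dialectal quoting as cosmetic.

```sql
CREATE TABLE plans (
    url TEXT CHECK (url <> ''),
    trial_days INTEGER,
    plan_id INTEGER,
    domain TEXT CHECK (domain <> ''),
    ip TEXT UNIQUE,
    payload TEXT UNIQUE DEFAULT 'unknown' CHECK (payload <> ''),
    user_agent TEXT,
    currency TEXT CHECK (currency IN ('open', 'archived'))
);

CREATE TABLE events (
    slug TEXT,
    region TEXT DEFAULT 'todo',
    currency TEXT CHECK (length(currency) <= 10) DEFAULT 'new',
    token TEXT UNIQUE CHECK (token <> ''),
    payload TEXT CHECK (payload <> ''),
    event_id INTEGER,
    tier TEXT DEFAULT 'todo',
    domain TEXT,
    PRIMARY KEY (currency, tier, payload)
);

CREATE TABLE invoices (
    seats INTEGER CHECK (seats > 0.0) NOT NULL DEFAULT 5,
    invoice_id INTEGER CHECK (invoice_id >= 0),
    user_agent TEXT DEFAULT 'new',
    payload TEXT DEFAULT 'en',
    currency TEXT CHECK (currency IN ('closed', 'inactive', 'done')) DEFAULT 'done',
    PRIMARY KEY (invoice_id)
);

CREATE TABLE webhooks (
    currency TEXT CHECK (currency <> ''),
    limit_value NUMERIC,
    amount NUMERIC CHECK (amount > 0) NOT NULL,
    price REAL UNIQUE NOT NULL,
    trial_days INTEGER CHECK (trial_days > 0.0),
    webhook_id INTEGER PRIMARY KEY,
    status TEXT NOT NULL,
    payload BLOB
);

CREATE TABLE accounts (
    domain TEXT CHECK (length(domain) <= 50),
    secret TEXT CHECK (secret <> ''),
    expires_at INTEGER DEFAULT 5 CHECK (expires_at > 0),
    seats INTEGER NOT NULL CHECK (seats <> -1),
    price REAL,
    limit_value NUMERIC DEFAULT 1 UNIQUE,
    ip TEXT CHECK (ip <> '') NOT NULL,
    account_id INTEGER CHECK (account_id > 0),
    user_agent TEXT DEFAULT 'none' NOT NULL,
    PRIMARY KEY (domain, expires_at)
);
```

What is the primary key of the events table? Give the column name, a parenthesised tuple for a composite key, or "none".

A table-level PRIMARY KEY clause names 3 columns: currency, tier, payload.
This is a composite key — the combination is unique, not each column individually.

(currency, tier, payload)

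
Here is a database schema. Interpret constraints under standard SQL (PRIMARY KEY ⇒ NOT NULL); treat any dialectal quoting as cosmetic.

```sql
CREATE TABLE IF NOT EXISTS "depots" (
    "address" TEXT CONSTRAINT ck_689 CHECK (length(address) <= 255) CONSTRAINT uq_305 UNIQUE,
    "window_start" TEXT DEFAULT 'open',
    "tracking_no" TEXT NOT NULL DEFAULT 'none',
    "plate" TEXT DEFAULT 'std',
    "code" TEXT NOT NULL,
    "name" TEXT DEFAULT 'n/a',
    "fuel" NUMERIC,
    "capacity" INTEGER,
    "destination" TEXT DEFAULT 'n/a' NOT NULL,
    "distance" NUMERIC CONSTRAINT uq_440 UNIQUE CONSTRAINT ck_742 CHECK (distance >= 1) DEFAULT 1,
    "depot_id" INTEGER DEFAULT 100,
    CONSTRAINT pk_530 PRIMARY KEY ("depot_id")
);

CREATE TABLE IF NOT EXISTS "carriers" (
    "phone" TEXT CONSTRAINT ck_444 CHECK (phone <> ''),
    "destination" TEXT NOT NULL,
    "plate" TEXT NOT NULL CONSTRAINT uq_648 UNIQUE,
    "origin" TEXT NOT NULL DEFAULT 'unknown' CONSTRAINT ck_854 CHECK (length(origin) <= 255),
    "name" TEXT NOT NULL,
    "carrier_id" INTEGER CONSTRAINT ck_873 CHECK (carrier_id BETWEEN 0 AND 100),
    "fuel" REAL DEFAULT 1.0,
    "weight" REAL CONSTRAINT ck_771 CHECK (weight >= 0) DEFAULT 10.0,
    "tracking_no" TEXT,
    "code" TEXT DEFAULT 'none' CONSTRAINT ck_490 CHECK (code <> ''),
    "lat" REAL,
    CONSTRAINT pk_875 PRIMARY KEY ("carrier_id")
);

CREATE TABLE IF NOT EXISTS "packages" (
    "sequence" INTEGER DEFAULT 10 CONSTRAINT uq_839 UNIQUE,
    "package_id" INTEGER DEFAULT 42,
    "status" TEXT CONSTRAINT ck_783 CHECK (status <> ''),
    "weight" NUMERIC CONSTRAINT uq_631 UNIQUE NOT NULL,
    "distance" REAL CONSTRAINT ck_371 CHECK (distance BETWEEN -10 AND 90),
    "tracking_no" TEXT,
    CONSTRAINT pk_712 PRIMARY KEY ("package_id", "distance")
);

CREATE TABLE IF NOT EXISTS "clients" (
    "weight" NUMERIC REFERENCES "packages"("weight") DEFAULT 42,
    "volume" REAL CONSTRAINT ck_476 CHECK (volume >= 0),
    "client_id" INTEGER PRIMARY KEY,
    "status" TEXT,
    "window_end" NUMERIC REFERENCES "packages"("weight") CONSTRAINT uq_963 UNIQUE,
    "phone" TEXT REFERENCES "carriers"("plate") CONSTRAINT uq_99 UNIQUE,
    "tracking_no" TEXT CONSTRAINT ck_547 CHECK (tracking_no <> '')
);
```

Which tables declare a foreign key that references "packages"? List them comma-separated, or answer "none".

- clients.weight references packages(weight).
- clients.window_end references packages(weight).

clients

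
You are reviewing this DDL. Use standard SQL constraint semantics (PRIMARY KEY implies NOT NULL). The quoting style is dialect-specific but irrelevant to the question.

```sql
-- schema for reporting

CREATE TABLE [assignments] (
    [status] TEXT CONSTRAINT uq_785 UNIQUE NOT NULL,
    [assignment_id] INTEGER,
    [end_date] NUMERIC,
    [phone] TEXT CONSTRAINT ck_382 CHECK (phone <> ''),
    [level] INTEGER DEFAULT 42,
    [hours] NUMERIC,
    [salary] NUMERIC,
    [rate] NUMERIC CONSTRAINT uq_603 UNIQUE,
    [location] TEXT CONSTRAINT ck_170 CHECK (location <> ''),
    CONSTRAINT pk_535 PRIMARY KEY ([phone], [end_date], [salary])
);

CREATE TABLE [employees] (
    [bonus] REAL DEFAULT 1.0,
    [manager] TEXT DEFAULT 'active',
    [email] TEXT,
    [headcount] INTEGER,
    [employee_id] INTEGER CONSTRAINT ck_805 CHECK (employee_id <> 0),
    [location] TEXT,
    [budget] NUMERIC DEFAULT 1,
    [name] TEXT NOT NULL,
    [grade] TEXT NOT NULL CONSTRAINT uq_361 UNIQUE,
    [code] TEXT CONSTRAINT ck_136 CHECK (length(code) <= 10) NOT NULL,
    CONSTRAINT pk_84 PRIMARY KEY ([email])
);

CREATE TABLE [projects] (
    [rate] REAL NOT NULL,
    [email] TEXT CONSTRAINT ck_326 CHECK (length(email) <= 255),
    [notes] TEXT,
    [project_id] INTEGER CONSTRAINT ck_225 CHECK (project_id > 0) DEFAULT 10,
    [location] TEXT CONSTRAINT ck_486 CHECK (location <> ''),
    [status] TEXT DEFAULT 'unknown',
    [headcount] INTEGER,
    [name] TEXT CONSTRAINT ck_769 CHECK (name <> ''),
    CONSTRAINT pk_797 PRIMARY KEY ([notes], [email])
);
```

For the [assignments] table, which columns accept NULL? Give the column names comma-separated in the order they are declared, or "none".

- status: declared NOT NULL → not nullable.
- assignment_id: no NOT NULL constraint applies → nullable.
- end_date: part of the PRIMARY KEY, which implies NOT NULL → not nullable.
- phone: part of the PRIMARY KEY, which implies NOT NULL → not nullable.
- level: DEFAULT only fills an omitted column; an explicit NULL is still allowed → nullable.
- hours: no NOT NULL constraint applies → nullable.
- salary: part of the PRIMARY KEY, which implies NOT NULL → not nullable.
- rate: UNIQUE does not imply NOT NULL → nullable.
- location: CHECK does not forbid NULL (a CHECK constraint passes when its expression is NULL) → nullable.

assignment_id, level, hours, rate, location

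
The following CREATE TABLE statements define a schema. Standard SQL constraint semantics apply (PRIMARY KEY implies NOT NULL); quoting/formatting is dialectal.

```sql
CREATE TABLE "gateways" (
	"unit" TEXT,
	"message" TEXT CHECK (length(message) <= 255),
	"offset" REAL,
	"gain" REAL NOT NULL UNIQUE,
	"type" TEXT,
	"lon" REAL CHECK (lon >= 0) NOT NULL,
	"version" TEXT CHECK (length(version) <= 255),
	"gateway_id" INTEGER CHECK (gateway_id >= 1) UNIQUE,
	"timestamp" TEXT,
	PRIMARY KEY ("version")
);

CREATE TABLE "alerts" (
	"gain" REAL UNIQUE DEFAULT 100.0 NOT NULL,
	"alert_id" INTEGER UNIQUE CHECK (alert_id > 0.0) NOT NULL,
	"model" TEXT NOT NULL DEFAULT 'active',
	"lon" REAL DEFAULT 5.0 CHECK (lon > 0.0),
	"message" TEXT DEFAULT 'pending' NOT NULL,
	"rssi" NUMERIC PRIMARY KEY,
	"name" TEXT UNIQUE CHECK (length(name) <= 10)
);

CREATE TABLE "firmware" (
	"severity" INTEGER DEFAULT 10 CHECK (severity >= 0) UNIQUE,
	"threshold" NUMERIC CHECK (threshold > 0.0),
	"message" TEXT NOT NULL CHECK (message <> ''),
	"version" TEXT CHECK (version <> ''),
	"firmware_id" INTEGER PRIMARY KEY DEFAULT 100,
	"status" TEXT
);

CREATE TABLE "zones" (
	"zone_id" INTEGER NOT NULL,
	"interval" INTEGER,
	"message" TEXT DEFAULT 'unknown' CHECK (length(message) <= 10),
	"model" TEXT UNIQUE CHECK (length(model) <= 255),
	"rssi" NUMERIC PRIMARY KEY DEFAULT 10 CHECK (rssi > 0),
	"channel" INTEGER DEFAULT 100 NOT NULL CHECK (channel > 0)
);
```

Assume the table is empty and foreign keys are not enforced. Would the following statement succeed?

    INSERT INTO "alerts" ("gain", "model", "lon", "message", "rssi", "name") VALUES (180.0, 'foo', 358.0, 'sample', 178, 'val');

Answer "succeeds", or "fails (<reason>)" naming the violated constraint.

fails (NOT NULL on alert_id)

alert_id is omitted from the column list and has no DEFAULT, so it would receive NULL.
But alert_id is declared NOT NULL.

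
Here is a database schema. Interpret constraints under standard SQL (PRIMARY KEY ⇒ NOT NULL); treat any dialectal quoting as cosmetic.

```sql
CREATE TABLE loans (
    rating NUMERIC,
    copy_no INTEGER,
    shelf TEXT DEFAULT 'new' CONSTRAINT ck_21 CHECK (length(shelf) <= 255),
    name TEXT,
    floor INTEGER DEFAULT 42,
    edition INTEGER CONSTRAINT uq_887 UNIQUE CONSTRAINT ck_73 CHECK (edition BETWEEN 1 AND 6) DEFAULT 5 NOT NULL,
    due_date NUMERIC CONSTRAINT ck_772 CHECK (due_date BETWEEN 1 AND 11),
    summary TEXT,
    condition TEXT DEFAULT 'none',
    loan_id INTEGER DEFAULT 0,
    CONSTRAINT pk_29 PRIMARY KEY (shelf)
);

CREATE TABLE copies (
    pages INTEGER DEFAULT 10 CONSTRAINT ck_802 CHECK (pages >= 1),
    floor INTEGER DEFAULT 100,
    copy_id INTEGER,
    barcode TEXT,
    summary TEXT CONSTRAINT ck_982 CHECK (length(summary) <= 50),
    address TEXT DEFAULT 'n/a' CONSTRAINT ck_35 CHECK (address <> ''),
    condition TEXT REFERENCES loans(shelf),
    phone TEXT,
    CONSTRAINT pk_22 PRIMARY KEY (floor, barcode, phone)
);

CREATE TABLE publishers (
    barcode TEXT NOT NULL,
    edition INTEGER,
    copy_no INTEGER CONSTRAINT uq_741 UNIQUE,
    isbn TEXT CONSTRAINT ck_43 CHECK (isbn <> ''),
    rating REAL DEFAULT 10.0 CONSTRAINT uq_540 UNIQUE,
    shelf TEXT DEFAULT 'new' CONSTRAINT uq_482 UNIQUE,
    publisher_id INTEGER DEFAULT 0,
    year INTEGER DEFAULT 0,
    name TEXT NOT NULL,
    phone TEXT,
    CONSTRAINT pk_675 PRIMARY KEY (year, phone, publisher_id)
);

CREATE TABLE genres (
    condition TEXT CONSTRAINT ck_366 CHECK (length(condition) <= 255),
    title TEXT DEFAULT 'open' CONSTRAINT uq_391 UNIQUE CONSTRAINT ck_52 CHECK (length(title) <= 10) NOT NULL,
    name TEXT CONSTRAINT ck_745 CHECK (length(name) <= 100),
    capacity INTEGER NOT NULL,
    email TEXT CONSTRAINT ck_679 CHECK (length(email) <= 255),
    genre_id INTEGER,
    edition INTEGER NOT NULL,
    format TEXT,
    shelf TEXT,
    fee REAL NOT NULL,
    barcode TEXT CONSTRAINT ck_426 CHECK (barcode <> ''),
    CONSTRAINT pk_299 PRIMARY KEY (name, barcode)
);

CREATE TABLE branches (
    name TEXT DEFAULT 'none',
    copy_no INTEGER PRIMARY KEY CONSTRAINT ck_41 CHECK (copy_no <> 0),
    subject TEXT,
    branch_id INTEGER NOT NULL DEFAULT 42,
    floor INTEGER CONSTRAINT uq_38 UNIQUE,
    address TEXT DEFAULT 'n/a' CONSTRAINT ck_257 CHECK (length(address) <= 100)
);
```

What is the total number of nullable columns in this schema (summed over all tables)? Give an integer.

loans: 8 nullable (rating, copy_no, name, floor, due_date, summary, condition, loan_id — PK (shelf) and explicit NOT NULL columns excluded).
copies: 5 nullable (pages, copy_id, summary, address, condition — PK (floor, barcode, phone) and explicit NOT NULL columns excluded).
publishers: 5 nullable (edition, copy_no, isbn, rating, shelf — PK (year, phone, publisher_id) and explicit NOT NULL columns excluded).
genres: 5 nullable (condition, email, genre_id, format, shelf — PK (name, barcode) and explicit NOT NULL columns excluded).
branches: 4 nullable (name, subject, floor, address — PK (copy_no) and explicit NOT NULL columns excluded).
Total: 8 + 5 + 5 + 5 + 4 = 27.

27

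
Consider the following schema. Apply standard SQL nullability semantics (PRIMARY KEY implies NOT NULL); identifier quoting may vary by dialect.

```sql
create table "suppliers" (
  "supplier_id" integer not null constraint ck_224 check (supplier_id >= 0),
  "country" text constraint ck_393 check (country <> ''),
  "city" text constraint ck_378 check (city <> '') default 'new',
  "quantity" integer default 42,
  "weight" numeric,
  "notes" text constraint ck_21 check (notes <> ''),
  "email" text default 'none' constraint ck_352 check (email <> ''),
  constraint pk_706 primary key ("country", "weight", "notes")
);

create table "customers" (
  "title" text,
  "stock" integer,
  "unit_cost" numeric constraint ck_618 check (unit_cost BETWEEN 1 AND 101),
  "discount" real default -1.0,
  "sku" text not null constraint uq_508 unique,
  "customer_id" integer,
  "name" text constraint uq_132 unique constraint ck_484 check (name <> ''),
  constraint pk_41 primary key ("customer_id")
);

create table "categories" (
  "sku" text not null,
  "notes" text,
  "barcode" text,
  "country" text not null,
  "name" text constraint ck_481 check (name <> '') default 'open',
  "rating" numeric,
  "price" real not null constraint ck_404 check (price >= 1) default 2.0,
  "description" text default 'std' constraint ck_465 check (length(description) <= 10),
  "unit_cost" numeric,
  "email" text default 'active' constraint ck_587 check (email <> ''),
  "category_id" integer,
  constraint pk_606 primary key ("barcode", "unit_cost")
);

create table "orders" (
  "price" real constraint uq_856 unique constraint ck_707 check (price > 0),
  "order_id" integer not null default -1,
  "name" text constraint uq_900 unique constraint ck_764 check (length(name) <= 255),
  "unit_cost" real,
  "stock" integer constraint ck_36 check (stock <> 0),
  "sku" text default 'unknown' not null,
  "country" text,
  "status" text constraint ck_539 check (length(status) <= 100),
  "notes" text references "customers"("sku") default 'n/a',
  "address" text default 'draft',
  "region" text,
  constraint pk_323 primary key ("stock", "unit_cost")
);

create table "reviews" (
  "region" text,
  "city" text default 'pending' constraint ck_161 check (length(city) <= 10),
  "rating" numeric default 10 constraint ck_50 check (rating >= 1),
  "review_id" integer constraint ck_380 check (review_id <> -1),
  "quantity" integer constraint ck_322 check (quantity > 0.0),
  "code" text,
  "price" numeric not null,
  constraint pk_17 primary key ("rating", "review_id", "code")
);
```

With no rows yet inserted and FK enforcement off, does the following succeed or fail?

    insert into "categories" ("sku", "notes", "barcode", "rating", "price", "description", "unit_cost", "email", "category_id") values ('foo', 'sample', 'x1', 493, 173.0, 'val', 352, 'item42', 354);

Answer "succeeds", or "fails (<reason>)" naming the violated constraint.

fails (NOT NULL on country)

country is omitted from the column list and has no DEFAULT, so it would receive NULL.
But country is declared NOT NULL.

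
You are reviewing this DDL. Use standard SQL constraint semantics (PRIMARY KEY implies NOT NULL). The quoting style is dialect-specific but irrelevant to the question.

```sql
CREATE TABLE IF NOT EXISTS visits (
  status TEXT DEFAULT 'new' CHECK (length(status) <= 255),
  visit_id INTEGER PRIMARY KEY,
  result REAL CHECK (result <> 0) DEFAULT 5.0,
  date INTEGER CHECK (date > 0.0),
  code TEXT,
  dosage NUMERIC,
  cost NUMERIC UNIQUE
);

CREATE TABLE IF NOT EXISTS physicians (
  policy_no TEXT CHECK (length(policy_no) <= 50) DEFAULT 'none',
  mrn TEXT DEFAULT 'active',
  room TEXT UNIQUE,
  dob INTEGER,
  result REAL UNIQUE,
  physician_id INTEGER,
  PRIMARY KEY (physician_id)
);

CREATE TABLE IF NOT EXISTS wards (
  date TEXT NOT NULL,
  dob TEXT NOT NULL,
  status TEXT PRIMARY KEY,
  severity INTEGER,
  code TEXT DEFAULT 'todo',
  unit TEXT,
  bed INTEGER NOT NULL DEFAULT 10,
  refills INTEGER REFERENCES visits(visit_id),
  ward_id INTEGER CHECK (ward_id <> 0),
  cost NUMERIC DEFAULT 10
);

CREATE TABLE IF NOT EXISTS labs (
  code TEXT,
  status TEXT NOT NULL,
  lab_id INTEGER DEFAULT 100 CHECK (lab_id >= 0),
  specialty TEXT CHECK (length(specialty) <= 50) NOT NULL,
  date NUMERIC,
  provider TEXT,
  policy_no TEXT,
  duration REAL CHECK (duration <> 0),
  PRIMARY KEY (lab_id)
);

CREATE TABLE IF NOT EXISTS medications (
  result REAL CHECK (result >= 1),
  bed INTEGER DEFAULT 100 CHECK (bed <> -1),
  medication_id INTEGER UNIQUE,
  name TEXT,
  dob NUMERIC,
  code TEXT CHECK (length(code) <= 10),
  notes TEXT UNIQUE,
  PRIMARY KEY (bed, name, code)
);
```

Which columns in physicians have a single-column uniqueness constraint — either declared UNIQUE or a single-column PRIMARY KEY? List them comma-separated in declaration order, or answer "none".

room, result, physician_id

- policy_no: no UNIQUE or single-column PK constraint.
- mrn: no UNIQUE or single-column PK constraint.
- room: declared UNIQUE → unique.
- dob: no UNIQUE or single-column PK constraint.
- result: declared UNIQUE → unique.
- physician_id: single-column PRIMARY KEY → unique.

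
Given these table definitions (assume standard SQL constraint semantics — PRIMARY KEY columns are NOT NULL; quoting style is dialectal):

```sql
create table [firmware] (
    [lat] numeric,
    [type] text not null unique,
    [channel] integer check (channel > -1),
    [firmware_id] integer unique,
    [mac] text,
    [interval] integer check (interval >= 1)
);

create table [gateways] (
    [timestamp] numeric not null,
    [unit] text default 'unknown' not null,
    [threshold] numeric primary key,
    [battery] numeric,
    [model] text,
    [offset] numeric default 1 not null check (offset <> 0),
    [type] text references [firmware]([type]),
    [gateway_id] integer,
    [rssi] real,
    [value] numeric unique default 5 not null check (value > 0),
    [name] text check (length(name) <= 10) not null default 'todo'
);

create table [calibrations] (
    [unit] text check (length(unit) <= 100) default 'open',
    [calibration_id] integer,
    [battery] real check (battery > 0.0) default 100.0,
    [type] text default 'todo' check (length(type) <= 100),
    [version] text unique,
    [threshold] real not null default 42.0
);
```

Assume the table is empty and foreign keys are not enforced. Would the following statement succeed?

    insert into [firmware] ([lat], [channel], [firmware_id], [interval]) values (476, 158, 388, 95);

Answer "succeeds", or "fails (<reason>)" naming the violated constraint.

fails (NOT NULL on type)

type is omitted from the column list and has no DEFAULT, so it would receive NULL.
But type is declared NOT NULL.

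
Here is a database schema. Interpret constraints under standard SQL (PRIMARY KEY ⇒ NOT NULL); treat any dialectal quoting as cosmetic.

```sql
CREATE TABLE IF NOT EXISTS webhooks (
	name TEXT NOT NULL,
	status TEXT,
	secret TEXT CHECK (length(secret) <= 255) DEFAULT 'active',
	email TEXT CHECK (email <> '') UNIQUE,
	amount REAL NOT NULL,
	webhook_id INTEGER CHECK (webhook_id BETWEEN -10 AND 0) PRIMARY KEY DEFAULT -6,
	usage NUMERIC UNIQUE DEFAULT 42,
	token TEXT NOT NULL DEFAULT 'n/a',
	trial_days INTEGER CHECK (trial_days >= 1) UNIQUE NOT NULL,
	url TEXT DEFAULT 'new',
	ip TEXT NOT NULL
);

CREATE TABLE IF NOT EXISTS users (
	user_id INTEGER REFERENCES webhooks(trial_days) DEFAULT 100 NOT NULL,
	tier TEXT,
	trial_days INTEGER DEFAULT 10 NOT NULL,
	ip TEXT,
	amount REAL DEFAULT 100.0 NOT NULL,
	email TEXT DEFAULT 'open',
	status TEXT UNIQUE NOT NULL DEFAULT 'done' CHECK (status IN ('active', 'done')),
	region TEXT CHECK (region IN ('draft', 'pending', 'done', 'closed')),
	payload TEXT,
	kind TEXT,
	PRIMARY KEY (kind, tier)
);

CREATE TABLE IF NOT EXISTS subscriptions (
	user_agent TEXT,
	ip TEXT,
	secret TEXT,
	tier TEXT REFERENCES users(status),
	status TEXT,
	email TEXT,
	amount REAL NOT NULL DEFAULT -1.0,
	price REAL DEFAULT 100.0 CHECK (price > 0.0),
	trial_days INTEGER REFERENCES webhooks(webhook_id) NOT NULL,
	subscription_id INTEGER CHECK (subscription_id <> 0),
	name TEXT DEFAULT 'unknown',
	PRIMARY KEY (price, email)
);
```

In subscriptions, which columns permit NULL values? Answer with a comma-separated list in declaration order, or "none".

user_agent, ip, secret, tier, status, subscription_id, name

- user_agent: no NOT NULL constraint applies → nullable.
- ip: no NOT NULL constraint applies → nullable.
- secret: no NOT NULL constraint applies → nullable.
- tier: a foreign key column may be NULL unless separately constrained → nullable.
- status: no NOT NULL constraint applies → nullable.
- email: part of the PRIMARY KEY, which implies NOT NULL → not nullable.
- amount: declared NOT NULL → not nullable.
- price: part of the PRIMARY KEY, which implies NOT NULL → not nullable.
- trial_days: declared NOT NULL → not nullable.
- subscription_id: CHECK does not forbid NULL (a CHECK constraint passes when its expression is NULL) → nullable.
- name: DEFAULT only fills an omitted column; an explicit NULL is still allowed → nullable.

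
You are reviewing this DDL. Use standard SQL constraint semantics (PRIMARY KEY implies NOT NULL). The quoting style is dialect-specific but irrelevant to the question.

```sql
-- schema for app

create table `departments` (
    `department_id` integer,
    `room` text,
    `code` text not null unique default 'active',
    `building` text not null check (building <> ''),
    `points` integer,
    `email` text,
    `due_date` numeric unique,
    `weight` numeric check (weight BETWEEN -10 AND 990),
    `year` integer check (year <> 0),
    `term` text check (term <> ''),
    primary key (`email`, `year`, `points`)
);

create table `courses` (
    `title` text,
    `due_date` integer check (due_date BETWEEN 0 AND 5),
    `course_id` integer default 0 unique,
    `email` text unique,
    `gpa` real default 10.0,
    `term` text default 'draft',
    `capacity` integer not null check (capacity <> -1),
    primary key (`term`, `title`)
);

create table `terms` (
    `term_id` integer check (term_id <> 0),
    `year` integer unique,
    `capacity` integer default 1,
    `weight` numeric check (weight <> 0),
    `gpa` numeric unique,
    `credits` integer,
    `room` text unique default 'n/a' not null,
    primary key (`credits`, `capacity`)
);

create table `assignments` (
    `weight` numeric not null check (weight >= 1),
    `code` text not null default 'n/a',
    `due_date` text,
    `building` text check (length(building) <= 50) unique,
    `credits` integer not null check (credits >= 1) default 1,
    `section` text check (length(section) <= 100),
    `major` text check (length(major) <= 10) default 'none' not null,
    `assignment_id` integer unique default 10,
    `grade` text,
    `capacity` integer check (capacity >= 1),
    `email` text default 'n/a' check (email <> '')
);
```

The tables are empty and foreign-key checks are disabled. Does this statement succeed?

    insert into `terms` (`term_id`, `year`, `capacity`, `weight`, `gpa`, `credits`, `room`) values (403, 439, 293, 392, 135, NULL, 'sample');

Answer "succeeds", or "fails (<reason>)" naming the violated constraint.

credits is explicitly set to NULL, but credits is part of the PRIMARY KEY (implied NOT NULL).

fails (NOT NULL on credits)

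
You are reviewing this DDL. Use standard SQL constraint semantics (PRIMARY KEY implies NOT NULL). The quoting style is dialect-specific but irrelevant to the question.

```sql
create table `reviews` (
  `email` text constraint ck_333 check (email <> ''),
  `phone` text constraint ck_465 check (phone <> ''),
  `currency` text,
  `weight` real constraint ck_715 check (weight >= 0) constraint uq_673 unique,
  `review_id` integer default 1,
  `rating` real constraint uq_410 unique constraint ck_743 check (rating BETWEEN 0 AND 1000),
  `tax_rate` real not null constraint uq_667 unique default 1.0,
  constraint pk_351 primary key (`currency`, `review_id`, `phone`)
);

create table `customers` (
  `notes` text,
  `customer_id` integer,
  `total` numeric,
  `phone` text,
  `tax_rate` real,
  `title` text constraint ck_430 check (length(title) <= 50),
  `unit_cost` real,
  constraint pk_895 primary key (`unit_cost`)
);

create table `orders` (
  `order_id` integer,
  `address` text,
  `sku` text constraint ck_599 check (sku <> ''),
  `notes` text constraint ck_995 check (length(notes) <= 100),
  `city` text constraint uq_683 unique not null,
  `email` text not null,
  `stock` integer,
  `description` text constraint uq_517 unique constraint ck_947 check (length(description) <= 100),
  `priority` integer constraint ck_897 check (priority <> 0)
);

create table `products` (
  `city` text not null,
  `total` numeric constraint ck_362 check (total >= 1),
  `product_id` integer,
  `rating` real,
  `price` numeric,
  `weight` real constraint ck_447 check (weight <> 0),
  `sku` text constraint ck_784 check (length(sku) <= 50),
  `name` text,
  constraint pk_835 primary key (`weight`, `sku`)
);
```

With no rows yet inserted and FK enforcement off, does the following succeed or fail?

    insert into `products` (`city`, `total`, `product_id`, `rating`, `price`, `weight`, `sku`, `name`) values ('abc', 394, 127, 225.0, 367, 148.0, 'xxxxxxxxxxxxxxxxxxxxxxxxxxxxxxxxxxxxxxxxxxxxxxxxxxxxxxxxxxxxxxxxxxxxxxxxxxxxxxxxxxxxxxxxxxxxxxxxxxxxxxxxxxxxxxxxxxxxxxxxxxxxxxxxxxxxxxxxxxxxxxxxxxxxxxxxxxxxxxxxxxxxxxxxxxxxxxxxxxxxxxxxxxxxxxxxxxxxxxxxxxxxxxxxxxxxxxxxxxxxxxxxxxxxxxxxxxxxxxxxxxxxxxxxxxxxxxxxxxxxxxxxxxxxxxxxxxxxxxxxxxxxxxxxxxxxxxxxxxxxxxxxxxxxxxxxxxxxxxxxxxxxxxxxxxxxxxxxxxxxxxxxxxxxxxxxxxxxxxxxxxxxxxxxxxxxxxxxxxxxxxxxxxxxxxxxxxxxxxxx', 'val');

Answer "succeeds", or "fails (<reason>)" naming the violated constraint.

The value 'xxxxxxxxxxxxxxxxxxxxxxxxxxxxxxxxxxxxxxxxxxxxxxxxxxxxxxxxxxxxxxxxxxxxxxxxxxxxxxxxxxxxxxxxxxxxxxxxxxxxxxxxxxxxxxxxxxxxxxxxxxxxxxxxxxxxxxxxxxxxxxxxxxxxxxxxxxxxxxxxxxxxxxxxxxxxxxxxxxxxxxxxxxxxxxxxxxxxxxxxxxxxxxxxxxxxxxxxxxxxxxxxxxxxxxxxxxxxxxxxxxxxxxxxxxxxxxxxxxxxxxxxxxxxxxxxxxxxxxxxxxxxxxxxxxxxxxxxxxxxxxxxxxxxxxxxxxxxxxxxxxxxxxxxxxxxxxxxxxxxxxxxxxxxxxxxxxxxxxxxxxxxxxxxxxxxxxxxxxxxxxxxxxxxxxxxxxxxxxxx' for sku violates CHECK (length(sku) <= 50).

fails (CHECK on sku)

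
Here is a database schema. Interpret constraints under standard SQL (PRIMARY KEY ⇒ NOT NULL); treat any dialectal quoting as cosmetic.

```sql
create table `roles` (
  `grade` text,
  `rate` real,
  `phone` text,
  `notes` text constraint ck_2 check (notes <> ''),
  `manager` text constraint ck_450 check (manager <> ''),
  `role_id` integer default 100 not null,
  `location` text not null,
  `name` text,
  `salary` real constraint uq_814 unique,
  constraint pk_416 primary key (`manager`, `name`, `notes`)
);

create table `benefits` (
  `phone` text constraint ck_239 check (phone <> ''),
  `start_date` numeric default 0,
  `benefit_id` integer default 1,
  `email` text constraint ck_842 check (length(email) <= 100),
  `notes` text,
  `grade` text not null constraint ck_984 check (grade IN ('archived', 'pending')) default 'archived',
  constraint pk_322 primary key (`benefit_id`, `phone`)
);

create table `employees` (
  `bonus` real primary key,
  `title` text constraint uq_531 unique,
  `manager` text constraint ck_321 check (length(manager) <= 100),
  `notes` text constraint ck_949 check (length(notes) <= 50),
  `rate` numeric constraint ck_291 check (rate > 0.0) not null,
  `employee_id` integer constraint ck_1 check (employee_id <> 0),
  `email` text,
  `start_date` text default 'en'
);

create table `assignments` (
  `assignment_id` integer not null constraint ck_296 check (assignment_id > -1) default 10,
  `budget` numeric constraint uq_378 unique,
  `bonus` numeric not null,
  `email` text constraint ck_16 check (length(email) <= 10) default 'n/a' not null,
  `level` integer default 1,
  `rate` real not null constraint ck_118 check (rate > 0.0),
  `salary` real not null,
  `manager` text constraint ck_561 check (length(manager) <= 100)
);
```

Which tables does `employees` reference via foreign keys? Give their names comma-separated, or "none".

none

No column in employees has a REFERENCES clause.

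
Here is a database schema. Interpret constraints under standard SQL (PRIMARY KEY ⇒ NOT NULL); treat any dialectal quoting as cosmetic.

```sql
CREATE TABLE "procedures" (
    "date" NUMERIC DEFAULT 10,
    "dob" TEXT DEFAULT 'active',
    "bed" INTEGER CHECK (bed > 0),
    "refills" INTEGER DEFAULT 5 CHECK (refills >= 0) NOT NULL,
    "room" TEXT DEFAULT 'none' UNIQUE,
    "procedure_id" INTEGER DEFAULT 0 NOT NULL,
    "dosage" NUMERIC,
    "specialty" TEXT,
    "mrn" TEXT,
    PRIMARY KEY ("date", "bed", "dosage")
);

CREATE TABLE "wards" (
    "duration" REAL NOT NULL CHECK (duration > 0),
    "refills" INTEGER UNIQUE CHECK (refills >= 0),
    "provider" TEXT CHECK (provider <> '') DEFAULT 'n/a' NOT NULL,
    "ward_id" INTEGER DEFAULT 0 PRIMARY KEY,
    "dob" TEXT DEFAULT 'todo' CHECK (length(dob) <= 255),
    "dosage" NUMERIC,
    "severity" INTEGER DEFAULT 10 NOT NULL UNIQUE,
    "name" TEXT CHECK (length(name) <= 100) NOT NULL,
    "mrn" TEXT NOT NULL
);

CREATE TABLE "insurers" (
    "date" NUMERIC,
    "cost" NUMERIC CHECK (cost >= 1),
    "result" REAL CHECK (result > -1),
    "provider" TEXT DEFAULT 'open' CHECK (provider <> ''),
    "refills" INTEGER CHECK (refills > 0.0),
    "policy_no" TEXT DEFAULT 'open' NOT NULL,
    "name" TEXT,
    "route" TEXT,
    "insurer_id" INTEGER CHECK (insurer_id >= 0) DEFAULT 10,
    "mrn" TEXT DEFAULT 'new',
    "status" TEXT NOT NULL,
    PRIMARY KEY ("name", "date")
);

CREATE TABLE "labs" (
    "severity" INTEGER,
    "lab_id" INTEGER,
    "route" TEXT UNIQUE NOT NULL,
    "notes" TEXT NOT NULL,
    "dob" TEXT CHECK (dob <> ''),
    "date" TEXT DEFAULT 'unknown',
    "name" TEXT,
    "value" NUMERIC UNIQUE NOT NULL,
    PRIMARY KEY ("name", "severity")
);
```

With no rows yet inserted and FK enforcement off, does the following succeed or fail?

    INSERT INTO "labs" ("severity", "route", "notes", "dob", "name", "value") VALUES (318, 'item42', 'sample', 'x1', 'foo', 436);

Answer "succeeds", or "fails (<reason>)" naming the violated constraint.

NOT NULL columns: name is supplied; notes is supplied; route is supplied; severity is supplied; value is supplied.
CHECK constraints: 'x1' satisfies (dob <> '').
No constraint is violated.

succeeds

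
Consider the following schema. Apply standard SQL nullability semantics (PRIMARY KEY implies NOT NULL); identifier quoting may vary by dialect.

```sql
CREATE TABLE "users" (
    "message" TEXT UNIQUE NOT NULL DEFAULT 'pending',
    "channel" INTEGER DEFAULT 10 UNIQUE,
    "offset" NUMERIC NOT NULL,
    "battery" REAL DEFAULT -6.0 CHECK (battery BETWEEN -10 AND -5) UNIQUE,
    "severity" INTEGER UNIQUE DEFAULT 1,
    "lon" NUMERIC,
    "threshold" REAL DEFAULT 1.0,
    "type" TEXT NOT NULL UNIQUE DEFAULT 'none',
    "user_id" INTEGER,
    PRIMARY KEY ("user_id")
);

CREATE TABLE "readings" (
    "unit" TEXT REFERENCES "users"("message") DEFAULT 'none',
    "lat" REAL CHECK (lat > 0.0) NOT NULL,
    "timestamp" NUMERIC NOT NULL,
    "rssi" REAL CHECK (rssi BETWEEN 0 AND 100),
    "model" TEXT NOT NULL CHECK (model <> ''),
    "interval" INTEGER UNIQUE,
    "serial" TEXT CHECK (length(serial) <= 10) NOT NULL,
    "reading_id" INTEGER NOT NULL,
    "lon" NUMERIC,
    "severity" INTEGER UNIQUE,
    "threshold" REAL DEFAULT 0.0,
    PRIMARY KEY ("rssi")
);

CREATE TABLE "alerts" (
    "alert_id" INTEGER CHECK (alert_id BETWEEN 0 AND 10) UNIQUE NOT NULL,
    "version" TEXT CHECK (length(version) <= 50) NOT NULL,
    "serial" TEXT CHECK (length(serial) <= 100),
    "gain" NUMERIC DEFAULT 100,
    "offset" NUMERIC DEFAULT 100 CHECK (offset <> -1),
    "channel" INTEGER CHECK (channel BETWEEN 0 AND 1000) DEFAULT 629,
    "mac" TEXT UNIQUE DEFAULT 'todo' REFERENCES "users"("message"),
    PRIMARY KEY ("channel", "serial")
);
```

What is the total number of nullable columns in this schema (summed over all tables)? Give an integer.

users: 5 nullable (channel, battery, severity, lon, threshold — PK (user_id) and explicit NOT NULL columns excluded).
readings: 5 nullable (unit, interval, lon, severity, threshold — PK (rssi) and explicit NOT NULL columns excluded).
alerts: 3 nullable (gain, offset, mac — PK (channel, serial) and explicit NOT NULL columns excluded).
Total: 5 + 5 + 3 = 13.

13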